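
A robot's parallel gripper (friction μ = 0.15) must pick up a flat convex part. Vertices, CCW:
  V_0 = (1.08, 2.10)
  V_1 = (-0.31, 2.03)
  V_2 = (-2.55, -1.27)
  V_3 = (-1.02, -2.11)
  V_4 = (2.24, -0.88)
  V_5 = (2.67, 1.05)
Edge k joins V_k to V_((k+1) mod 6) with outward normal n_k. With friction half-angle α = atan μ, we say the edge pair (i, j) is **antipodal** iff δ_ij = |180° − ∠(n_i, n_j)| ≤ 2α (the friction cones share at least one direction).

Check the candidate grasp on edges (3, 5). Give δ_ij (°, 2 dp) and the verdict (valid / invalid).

δ = 54.11°, invalid

α = atan 0.15 = 8.53°;  2α = 17.06°
edge 3: e_3 = (+3.26, +1.23);  n_3 = (+0.3530, -0.9356)
edge 5: e_5 = (-1.59, +1.05);  n_5 = (+0.5511, +0.8345)
∠(n_3, n_5) = 125.89°
δ = |180° − 125.89°| = 54.11°
54.11° > 2α = 17.06°  →  invalid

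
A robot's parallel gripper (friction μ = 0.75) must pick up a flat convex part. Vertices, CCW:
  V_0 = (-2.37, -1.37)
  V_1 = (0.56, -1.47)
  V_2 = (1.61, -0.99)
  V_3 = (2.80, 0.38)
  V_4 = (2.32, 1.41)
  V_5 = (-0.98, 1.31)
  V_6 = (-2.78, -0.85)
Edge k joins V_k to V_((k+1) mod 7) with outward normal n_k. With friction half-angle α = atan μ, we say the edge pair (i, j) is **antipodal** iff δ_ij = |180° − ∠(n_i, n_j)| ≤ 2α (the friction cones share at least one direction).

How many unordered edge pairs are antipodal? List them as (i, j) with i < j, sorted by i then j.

α = atan 0.75 = 36.87°;  2α = 73.74°
n_0 = (-0.0341, -0.9994)
n_1 = (+0.4158, -0.9095)
n_2 = (+0.7550, -0.6558)
n_3 = (+0.9064, +0.4224)
n_4 = (-0.0303, +0.9995)
n_5 = (-0.7682, +0.6402)
n_6 = (-0.7853, -0.6192)
  (0,1): δ = 153.48°  ·
  (0,2): δ = 129.02°  ·
  (0,3): δ = 63.06°  ✓
  (0,4): δ = 3.69°  ✓
  (0,5): δ = 52.15°  ✓
  (0,6): δ = 130.21°  ·
  (1,2): δ = 155.55°  ·
  (1,3): δ = 89.58°  ·
  (1,4): δ = 22.83°  ✓
  (1,5): δ = 25.63°  ✓
  (1,6): δ = 103.69°  ·
  (2,3): δ = 114.04°  ·
  (2,4): δ = 47.29°  ✓
  (2,5): δ = 1.17°  ✓
  (2,6): δ = 79.23°  ·
  (3,4): δ = 113.25°  ·
  (3,5): δ = 64.79°  ✓
  (3,6): δ = 13.27°  ✓
  (4,5): δ = 131.54°  ·
  (4,6): δ = 53.48°  ✓
  (5,6): δ = 101.94°  ·
antipodal pairs: 10

count = 10; pairs: (0,3), (0,4), (0,5), (1,4), (1,5), (2,4), (2,5), (3,5), (3,6), (4,6)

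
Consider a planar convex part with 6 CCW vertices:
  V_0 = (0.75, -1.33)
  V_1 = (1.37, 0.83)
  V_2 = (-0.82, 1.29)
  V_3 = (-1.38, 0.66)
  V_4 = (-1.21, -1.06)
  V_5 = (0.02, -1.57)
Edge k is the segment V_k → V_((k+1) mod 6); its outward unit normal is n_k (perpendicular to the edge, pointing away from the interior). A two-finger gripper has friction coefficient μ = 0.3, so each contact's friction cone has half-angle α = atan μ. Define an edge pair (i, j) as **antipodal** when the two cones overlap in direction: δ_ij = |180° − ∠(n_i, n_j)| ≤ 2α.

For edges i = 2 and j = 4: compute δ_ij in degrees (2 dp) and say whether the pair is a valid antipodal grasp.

α = atan 0.3 = 16.70°;  2α = 33.40°
edge 2: e_2 = (-0.56, -0.63);  n_2 = (-0.7474, +0.6644)
edge 4: e_4 = (+1.23, -0.51);  n_4 = (-0.3830, -0.9237)
∠(n_2, n_4) = 109.11°
δ = |180° − 109.11°| = 70.89°
70.89° > 2α = 33.40°  →  invalid

δ = 70.89°, invalid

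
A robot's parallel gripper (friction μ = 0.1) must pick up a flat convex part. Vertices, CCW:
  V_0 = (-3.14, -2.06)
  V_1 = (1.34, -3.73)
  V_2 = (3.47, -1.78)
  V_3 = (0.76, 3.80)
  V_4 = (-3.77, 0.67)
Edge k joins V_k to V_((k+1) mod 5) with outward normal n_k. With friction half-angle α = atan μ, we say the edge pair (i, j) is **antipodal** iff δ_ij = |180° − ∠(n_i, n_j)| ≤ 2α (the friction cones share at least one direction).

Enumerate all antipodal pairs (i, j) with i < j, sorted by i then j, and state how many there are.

α = atan 0.1 = 5.71°;  2α = 11.42°
n_0 = (-0.3493, -0.9370)
n_1 = (+0.6753, -0.7376)
n_2 = (+0.8995, +0.4369)
n_3 = (-0.5685, +0.8227)
n_4 = (-0.9744, -0.2249)
  (0,1): δ = 117.08°  ·
  (0,2): δ = 43.65°  ·
  (0,3): δ = 55.09°  ·
  (0,4): δ = 123.44°  ·
  (1,2): δ = 106.57°  ·
  (1,3): δ = 7.83°  ✓
  (1,4): δ = 60.52°  ·
  (2,3): δ = 81.26°  ·
  (2,4): δ = 12.91°  ·
  (3,4): δ = 111.65°  ·
antipodal pairs: 1

count = 1; pairs: (1,3)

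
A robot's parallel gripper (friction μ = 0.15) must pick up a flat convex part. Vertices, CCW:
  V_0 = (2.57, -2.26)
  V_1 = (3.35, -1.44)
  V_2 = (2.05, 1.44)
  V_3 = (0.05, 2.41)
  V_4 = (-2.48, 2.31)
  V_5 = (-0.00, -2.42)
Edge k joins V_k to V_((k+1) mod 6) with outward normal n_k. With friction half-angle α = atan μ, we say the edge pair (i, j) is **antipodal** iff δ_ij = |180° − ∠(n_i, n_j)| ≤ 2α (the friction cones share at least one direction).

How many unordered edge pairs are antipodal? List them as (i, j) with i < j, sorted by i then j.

count = 2; pairs: (1,4), (3,5)

α = atan 0.15 = 8.53°;  2α = 17.06°
n_0 = (+0.7246, -0.6892)
n_1 = (+0.9114, +0.4114)
n_2 = (+0.4364, +0.8998)
n_3 = (-0.0395, +0.9992)
n_4 = (-0.8856, -0.4644)
n_5 = (+0.0621, -0.9981)
  (0,1): δ = 112.14°  ·
  (0,2): δ = 72.31°  ·
  (0,3): δ = 44.17°  ·
  (0,4): δ = 71.24°  ·
  (0,5): δ = 137.13°  ·
  (1,2): δ = 140.17°  ·
  (1,3): δ = 112.03°  ·
  (1,4): δ = 3.37°  ✓
  (1,5): δ = 69.27°  ·
  (2,3): δ = 151.86°  ·
  (2,4): δ = 36.46°  ·
  (2,5): δ = 29.44°  ·
  (3,4): δ = 64.59°  ·
  (3,5): δ = 1.30°  ✓
  (4,5): δ = 114.11°  ·
antipodal pairs: 2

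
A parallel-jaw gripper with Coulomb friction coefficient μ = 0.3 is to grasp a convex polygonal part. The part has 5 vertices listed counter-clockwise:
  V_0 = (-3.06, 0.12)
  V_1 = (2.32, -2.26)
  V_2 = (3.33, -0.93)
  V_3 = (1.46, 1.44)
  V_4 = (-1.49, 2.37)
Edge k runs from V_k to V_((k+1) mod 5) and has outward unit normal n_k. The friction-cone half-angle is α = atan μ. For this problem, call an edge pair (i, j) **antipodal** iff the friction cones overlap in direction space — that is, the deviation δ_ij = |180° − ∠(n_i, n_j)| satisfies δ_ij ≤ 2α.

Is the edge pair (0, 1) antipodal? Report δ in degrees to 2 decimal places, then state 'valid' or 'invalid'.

δ = 103.35°, invalid

α = atan 0.3 = 16.70°;  2α = 33.40°
edge 0: e_0 = (+5.38, -2.38);  n_0 = (-0.4046, -0.9145)
edge 1: e_1 = (+1.01, +1.33);  n_1 = (+0.7964, -0.6048)
∠(n_0, n_1) = 76.65°
δ = |180° − 76.65°| = 103.35°
103.35° > 2α = 33.40°  →  invalid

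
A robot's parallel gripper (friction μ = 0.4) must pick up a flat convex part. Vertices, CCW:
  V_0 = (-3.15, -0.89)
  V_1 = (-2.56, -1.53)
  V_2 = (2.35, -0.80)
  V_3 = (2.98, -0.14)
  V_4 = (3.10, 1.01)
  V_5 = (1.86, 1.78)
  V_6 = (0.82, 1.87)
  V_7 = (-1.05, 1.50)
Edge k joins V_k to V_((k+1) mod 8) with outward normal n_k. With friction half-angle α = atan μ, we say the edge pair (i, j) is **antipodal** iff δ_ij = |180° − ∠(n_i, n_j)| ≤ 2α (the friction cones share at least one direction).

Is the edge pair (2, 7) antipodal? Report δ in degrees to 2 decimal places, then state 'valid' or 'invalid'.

α = atan 0.4 = 21.80°;  2α = 43.60°
edge 2: e_2 = (+0.63, +0.66);  n_2 = (+0.7234, -0.6905)
edge 7: e_7 = (-2.10, -2.39);  n_7 = (-0.7512, +0.6601)
∠(n_2, n_7) = 177.64°
δ = |180° − 177.64°| = 2.36°
2.36° ≤ 2α = 43.60°  →  valid

δ = 2.36°, valid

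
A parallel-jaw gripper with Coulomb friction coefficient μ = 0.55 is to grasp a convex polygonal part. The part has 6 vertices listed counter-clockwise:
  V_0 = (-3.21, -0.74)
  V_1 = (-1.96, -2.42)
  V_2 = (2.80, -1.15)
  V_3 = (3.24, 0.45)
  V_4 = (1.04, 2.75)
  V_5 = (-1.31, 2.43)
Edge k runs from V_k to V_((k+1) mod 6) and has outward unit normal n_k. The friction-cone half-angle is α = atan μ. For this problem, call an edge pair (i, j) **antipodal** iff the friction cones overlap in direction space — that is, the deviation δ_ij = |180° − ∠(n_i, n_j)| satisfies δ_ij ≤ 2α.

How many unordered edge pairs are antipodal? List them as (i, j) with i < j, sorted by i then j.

count = 5; pairs: (0,2), (0,3), (1,4), (1,5), (2,5)

α = atan 0.55 = 28.81°;  2α = 57.62°
n_0 = (-0.8023, -0.5969)
n_1 = (+0.2578, -0.9662)
n_2 = (+0.9642, -0.2652)
n_3 = (+0.7226, +0.6912)
n_4 = (-0.1349, +0.9909)
n_5 = (-0.8577, +0.5141)
  (0,1): δ = 111.71°  ·
  (0,2): δ = 52.03°  ✓
  (0,3): δ = 7.08°  ✓
  (0,4): δ = 61.10°  ·
  (0,5): δ = 112.41°  ·
  (1,2): δ = 120.32°  ·
  (1,3): δ = 61.21°  ·
  (1,4): δ = 7.18°  ✓
  (1,5): δ = 44.12°  ✓
  (2,3): δ = 120.90°  ·
  (2,4): δ = 66.87°  ·
  (2,5): δ = 15.56°  ✓
  (3,4): δ = 125.97°  ·
  (3,5): δ = 74.66°  ·
  (4,5): δ = 128.69°  ·
antipodal pairs: 5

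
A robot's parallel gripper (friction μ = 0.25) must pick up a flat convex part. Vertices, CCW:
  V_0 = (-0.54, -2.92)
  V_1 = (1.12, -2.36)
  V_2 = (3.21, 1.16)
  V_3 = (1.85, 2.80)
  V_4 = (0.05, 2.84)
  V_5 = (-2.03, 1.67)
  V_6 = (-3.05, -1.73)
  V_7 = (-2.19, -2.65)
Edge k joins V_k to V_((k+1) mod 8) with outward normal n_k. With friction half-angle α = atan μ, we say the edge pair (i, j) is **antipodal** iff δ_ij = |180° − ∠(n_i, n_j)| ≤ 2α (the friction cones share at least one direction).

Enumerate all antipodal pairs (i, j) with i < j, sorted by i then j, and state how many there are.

count = 5; pairs: (0,3), (0,4), (1,5), (2,6), (3,7)

α = atan 0.25 = 14.04°;  2α = 28.07°
n_0 = (+0.3197, -0.9475)
n_1 = (+0.8599, -0.5105)
n_2 = (+0.7698, +0.6383)
n_3 = (+0.0222, +0.9998)
n_4 = (-0.4903, +0.8716)
n_5 = (-0.9578, +0.2873)
n_6 = (-0.7305, -0.6829)
n_7 = (-0.1615, -0.9869)
  (0,1): δ = 139.34°  ·
  (0,2): δ = 68.97°  ·
  (0,3): δ = 19.91°  ✓
  (0,4): δ = 10.72°  ✓
  (0,5): δ = 54.66°  ·
  (0,6): δ = 114.43°  ·
  (0,7): δ = 152.06°  ·
  (1,2): δ = 109.63°  ·
  (1,3): δ = 60.57°  ·
  (1,4): δ = 29.94°  ·
  (1,5): δ = 14.00°  ✓
  (1,6): δ = 73.77°  ·
  (1,7): δ = 111.41°  ·
  (2,3): δ = 130.94°  ·
  (2,4): δ = 100.31°  ·
  (2,5): δ = 56.37°  ·
  (2,6): δ = 3.40°  ✓
  (2,7): δ = 41.04°  ·
  (3,4): δ = 149.37°  ·
  (3,5): δ = 105.43°  ·
  (3,6): δ = 45.66°  ·
  (3,7): δ = 8.02°  ✓
  (4,5): δ = 136.06°  ·
  (4,6): δ = 76.29°  ·
  (4,7): δ = 38.65°  ·
  (5,6): δ = 120.23°  ·
  (5,7): δ = 82.59°  ·
  (6,7): δ = 142.36°  ·
antipodal pairs: 5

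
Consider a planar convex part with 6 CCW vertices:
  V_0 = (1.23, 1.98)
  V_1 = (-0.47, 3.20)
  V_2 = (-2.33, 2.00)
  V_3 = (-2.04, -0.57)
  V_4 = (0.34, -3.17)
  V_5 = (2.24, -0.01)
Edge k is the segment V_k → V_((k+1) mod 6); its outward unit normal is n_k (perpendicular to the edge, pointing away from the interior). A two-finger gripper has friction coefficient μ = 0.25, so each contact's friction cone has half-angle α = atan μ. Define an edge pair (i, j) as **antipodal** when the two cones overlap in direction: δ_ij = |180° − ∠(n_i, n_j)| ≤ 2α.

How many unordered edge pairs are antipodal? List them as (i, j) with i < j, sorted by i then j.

α = atan 0.25 = 14.04°;  2α = 28.07°
n_0 = (+0.5830, +0.8124)
n_1 = (-0.5421, +0.8403)
n_2 = (-0.9937, -0.1121)
n_3 = (-0.7376, -0.6752)
n_4 = (+0.8570, -0.5153)
n_5 = (+0.8917, +0.4526)
  (0,1): δ = 111.51°  ·
  (0,2): δ = 47.90°  ·
  (0,3): δ = 11.86°  ✓
  (0,4): δ = 94.65°  ·
  (0,5): δ = 152.57°  ·
  (1,2): δ = 116.39°  ·
  (1,3): δ = 80.36°  ·
  (1,4): δ = 26.15°  ✓
  (1,5): δ = 84.08°  ·
  (2,3): δ = 143.97°  ·
  (2,4): δ = 37.46°  ·
  (2,5): δ = 20.47°  ✓
  (3,4): δ = 73.49°  ·
  (3,5): δ = 15.56°  ✓
  (4,5): δ = 122.07°  ·
antipodal pairs: 4

count = 4; pairs: (0,3), (1,4), (2,5), (3,5)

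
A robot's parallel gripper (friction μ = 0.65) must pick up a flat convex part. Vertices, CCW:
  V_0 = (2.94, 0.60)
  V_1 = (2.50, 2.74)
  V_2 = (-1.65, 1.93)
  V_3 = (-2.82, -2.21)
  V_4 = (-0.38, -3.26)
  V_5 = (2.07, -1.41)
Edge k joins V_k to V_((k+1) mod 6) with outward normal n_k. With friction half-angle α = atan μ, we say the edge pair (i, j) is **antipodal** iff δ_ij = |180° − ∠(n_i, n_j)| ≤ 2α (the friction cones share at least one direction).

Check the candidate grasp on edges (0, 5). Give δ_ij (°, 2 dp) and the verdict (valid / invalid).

δ = 144.98°, invalid

α = atan 0.65 = 33.02°;  2α = 66.05°
edge 0: e_0 = (-0.44, +2.14);  n_0 = (+0.9795, +0.2014)
edge 5: e_5 = (+0.87, +2.01);  n_5 = (+0.9177, -0.3972)
∠(n_0, n_5) = 35.02°
δ = |180° − 35.02°| = 144.98°
144.98° > 2α = 66.05°  →  invalid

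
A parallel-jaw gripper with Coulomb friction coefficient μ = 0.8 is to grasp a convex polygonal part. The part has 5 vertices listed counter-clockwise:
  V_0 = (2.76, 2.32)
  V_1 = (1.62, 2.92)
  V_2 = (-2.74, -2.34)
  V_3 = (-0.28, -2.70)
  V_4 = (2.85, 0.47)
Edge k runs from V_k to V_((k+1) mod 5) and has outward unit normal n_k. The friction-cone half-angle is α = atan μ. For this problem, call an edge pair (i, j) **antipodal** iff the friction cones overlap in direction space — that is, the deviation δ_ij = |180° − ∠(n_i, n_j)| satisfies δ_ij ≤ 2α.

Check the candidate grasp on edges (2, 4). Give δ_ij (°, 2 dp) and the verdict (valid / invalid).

α = atan 0.8 = 38.66°;  2α = 77.32°
edge 2: e_2 = (+2.46, -0.36);  n_2 = (-0.1448, -0.9895)
edge 4: e_4 = (-0.09, +1.85);  n_4 = (+0.9988, +0.0486)
∠(n_2, n_4) = 101.11°
δ = |180° − 101.11°| = 78.89°
78.89° > 2α = 77.32°  →  invalid

δ = 78.89°, invalid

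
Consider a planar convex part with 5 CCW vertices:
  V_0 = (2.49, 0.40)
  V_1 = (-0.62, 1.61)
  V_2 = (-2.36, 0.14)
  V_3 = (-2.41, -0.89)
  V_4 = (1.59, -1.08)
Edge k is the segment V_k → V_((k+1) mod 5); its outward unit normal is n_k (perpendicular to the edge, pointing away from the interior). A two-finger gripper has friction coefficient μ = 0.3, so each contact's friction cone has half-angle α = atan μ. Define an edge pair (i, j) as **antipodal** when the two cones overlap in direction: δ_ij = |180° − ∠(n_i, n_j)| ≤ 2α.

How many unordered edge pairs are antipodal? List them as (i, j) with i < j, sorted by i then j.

count = 3; pairs: (0,3), (1,4), (2,4)

α = atan 0.3 = 16.70°;  2α = 33.40°
n_0 = (+0.3626, +0.9319)
n_1 = (-0.6454, +0.7639)
n_2 = (-0.9988, +0.0485)
n_3 = (-0.0474, -0.9989)
n_4 = (+0.8544, -0.5196)
  (0,1): δ = 118.55°  ·
  (0,2): δ = 71.52°  ·
  (0,3): δ = 18.54°  ✓
  (0,4): δ = 79.96°  ·
  (1,2): δ = 132.97°  ·
  (1,3): δ = 42.91°  ·
  (1,4): δ = 18.50°  ✓
  (2,3): δ = 89.94°  ·
  (2,4): δ = 28.52°  ✓
  (3,4): δ = 118.58°  ·
antipodal pairs: 3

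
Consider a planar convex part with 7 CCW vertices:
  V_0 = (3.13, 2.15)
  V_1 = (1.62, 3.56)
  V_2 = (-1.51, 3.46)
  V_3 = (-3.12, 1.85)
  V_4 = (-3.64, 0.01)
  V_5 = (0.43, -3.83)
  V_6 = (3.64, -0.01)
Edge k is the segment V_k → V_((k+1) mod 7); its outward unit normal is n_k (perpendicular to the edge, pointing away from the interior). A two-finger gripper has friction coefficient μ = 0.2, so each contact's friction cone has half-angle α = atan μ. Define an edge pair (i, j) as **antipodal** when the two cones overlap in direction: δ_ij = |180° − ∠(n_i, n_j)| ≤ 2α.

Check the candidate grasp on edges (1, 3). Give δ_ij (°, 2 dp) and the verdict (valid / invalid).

δ = 107.61°, invalid

α = atan 0.2 = 11.31°;  2α = 22.62°
edge 1: e_1 = (-3.13, -0.10);  n_1 = (-0.0319, +0.9995)
edge 3: e_3 = (-0.52, -1.84);  n_3 = (-0.9623, +0.2720)
∠(n_1, n_3) = 72.39°
δ = |180° − 72.39°| = 107.61°
107.61° > 2α = 22.62°  →  invalid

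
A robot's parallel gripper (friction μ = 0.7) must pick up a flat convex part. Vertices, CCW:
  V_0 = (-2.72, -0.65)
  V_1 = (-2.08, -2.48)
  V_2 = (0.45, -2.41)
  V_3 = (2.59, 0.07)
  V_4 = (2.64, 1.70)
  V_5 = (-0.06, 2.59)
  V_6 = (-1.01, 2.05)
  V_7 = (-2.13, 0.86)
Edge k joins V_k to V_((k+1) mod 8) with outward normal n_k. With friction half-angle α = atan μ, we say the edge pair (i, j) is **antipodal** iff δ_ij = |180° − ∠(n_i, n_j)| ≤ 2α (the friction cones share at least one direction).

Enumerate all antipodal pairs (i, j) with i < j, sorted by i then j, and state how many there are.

count = 14; pairs: (0,2), (0,3), (0,4), (1,4), (1,5), (1,6), (1,7), (2,4), (2,5), (2,6), (2,7), (3,5), (3,6), (3,7)

α = atan 0.7 = 34.99°;  2α = 69.98°
n_0 = (-0.9439, -0.3301)
n_1 = (+0.0277, -0.9996)
n_2 = (+0.7571, -0.6533)
n_3 = (+0.9995, -0.0307)
n_4 = (+0.3131, +0.9497)
n_5 = (-0.4942, +0.8694)
n_6 = (-0.7282, +0.6854)
n_7 = (-0.9314, +0.3639)
  (0,1): δ = 107.69°  ·
  (0,2): δ = 60.07°  ✓
  (0,3): δ = 21.03°  ✓
  (0,4): δ = 52.48°  ✓
  (0,5): δ = 100.34°  ·
  (0,6): δ = 117.46°  ·
  (0,7): δ = 139.38°  ·
  (1,2): δ = 132.38°  ·
  (1,3): δ = 93.34°  ·
  (1,4): δ = 19.83°  ✓
  (1,5): δ = 28.03°  ✓
  (1,6): δ = 45.15°  ✓
  (1,7): δ = 67.07°  ✓
  (2,3): δ = 140.97°  ·
  (2,4): δ = 67.45°  ✓
  (2,5): δ = 19.59°  ✓
  (2,6): δ = 2.47°  ✓
  (2,7): δ = 19.45°  ✓
  (3,4): δ = 106.49°  ·
  (3,5): δ = 58.63°  ✓
  (3,6): δ = 41.51°  ✓
  (3,7): δ = 19.59°  ✓
  (4,5): δ = 132.14°  ·
  (4,6): δ = 115.02°  ·
  (4,7): δ = 93.10°  ·
  (5,6): δ = 162.88°  ·
  (5,7): δ = 140.96°  ·
  (6,7): δ = 158.08°  ·
antipodal pairs: 14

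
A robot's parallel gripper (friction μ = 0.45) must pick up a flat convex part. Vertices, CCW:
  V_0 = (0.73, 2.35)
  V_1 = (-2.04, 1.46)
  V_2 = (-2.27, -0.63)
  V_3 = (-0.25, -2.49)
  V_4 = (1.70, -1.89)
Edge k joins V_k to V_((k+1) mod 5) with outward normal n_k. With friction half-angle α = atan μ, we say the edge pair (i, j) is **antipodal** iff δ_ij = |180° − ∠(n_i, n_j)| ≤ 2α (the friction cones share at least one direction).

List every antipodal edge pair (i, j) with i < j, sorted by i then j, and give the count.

α = atan 0.45 = 24.23°;  2α = 48.46°
n_0 = (-0.3059, +0.9521)
n_1 = (-0.9940, +0.1094)
n_2 = (-0.6774, -0.7356)
n_3 = (+0.2941, -0.9558)
n_4 = (+0.9748, +0.2230)
  (0,1): δ = 114.09°  ·
  (0,2): δ = 60.45°  ·
  (0,3): δ = 0.71°  ✓
  (0,4): δ = 85.07°  ·
  (1,2): δ = 126.36°  ·
  (1,3): δ = 66.62°  ·
  (1,4): δ = 19.17°  ✓
  (2,3): δ = 120.26°  ·
  (2,4): δ = 34.48°  ✓
  (3,4): δ = 94.22°  ·
antipodal pairs: 3

count = 3; pairs: (0,3), (1,4), (2,4)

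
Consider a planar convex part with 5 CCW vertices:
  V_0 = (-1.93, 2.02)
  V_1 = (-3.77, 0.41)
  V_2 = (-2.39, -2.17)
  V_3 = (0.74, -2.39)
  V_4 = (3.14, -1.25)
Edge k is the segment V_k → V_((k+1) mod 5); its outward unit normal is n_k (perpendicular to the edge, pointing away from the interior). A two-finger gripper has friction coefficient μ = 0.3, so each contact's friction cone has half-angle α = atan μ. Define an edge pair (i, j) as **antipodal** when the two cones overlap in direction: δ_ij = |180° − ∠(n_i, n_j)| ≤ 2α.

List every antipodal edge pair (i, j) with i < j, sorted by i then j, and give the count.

α = atan 0.3 = 16.70°;  2α = 33.40°
n_0 = (-0.6585, +0.7526)
n_1 = (-0.8818, -0.4717)
n_2 = (-0.0701, -0.9975)
n_3 = (+0.4291, -0.9033)
n_4 = (+0.5420, +0.8404)
  (0,1): δ = 103.04°  ·
  (0,2): δ = 45.21°  ·
  (0,3): δ = 15.78°  ✓
  (0,4): δ = 105.99°  ·
  (1,2): δ = 122.16°  ·
  (1,3): δ = 92.73°  ·
  (1,4): δ = 29.04°  ✓
  (2,3): δ = 150.57°  ·
  (2,4): δ = 28.80°  ✓
  (3,4): δ = 58.23°  ·
antipodal pairs: 3

count = 3; pairs: (0,3), (1,4), (2,4)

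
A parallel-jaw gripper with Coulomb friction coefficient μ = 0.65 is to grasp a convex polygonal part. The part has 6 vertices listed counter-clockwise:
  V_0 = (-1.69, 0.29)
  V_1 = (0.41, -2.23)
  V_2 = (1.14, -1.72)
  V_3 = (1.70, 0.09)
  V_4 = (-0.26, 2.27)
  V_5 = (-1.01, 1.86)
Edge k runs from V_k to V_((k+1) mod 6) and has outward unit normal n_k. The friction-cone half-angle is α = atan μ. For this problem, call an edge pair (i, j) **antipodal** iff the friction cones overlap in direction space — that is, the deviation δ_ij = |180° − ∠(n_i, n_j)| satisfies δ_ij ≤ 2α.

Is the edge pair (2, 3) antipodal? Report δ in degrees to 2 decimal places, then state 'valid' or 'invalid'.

α = atan 0.65 = 33.02°;  2α = 66.05°
edge 2: e_2 = (+0.56, +1.81);  n_2 = (+0.9553, -0.2956)
edge 3: e_3 = (-1.96, +2.18);  n_3 = (+0.7436, +0.6686)
∠(n_2, n_3) = 59.15°
δ = |180° − 59.15°| = 120.85°
120.85° > 2α = 66.05°  →  invalid

δ = 120.85°, invalid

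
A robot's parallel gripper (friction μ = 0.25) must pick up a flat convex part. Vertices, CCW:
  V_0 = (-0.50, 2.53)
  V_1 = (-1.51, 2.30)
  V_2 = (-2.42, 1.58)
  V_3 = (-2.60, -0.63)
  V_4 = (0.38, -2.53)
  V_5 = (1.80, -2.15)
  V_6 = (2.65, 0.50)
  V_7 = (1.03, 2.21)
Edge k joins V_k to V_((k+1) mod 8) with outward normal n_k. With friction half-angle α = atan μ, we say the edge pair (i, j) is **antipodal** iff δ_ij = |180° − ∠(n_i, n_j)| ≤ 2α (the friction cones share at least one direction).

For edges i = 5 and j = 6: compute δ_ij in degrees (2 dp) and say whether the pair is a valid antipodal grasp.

α = atan 0.25 = 14.04°;  2α = 28.07°
edge 5: e_5 = (+0.85, +2.65);  n_5 = (+0.9522, -0.3054)
edge 6: e_6 = (-1.62, +1.71);  n_6 = (+0.7260, +0.6877)
∠(n_5, n_6) = 61.24°
δ = |180° − 61.24°| = 118.76°
118.76° > 2α = 28.07°  →  invalid

δ = 118.76°, invalid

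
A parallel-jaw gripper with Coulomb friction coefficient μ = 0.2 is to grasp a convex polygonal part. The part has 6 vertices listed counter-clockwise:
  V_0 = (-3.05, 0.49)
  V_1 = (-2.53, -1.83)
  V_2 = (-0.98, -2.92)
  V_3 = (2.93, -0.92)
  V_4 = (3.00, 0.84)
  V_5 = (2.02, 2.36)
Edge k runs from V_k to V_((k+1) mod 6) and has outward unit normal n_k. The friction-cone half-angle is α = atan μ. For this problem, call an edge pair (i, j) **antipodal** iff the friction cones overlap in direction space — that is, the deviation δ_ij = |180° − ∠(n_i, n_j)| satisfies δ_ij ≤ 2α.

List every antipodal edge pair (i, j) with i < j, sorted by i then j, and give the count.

α = atan 0.2 = 11.31°;  2α = 22.62°
n_0 = (-0.9758, -0.2187)
n_1 = (-0.5752, -0.8180)
n_2 = (+0.4554, -0.8903)
n_3 = (+0.9992, -0.0397)
n_4 = (+0.8405, +0.5419)
n_5 = (-0.3460, +0.9382)
  (0,1): δ = 137.75°  ·
  (0,2): δ = 75.54°  ·
  (0,3): δ = 14.91°  ✓
  (0,4): δ = 20.18°  ✓
  (0,5): δ = 97.61°  ·
  (1,2): δ = 117.79°  ·
  (1,3): δ = 57.16°  ·
  (1,4): δ = 22.07°  ✓
  (1,5): δ = 55.36°  ·
  (2,3): δ = 119.37°  ·
  (2,4): δ = 84.28°  ·
  (2,5): δ = 6.84°  ✓
  (3,4): δ = 144.91°  ·
  (3,5): δ = 67.48°  ·
  (4,5): δ = 102.57°  ·
antipodal pairs: 4

count = 4; pairs: (0,3), (0,4), (1,4), (2,5)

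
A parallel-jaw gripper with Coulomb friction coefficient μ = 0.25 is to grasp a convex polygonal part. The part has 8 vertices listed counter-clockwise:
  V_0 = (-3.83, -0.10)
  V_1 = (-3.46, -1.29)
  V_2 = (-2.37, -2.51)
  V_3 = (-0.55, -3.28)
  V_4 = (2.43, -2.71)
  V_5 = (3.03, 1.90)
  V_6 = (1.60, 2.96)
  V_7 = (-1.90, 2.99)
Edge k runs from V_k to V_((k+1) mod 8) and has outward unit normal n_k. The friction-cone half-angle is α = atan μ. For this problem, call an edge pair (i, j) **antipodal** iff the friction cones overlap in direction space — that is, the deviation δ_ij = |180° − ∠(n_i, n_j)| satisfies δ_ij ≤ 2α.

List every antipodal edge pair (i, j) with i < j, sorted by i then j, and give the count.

count = 6; pairs: (0,4), (1,5), (2,5), (2,6), (3,6), (4,7)

α = atan 0.25 = 14.04°;  2α = 28.07°
n_0 = (-0.9549, -0.2969)
n_1 = (-0.7457, -0.6663)
n_2 = (-0.3896, -0.9210)
n_3 = (+0.1879, -0.9822)
n_4 = (+0.9916, -0.1291)
n_5 = (+0.5955, +0.8034)
n_6 = (+0.0086, +1.0000)
n_7 = (-0.8482, +0.5298)
  (0,1): δ = 155.49°  ·
  (0,2): δ = 130.20°  ·
  (0,3): δ = 96.44°  ·
  (0,4): δ = 24.69°  ✓
  (0,5): δ = 36.18°  ·
  (0,6): δ = 72.24°  ·
  (0,7): δ = 130.74°  ·
  (1,2): δ = 154.71°  ·
  (1,3): δ = 120.95°  ·
  (1,4): δ = 49.19°  ·
  (1,5): δ = 11.67°  ✓
  (1,6): δ = 47.73°  ·
  (1,7): δ = 106.23°  ·
  (2,3): δ = 146.24°  ·
  (2,4): δ = 74.48°  ·
  (2,5): δ = 13.62°  ✓
  (2,6): δ = 22.44°  ✓
  (2,7): δ = 80.94°  ·
  (3,4): δ = 108.24°  ·
  (3,5): δ = 47.38°  ·
  (3,6): δ = 11.32°  ✓
  (3,7): δ = 47.18°  ·
  (4,5): δ = 119.13°  ·
  (4,6): δ = 83.08°  ·
  (4,7): δ = 24.57°  ✓
  (5,6): δ = 143.94°  ·
  (5,7): δ = 85.44°  ·
  (6,7): δ = 121.50°  ·
antipodal pairs: 6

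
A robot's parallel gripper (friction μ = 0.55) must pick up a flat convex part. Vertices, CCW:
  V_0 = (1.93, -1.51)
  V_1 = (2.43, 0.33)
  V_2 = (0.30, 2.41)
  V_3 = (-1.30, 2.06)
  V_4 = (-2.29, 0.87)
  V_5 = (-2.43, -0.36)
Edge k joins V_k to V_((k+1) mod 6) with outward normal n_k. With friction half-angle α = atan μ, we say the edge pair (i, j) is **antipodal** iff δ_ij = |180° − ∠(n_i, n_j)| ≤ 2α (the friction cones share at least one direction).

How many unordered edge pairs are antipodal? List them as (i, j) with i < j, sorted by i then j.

count = 5; pairs: (0,3), (0,4), (1,4), (1,5), (2,5)

α = atan 0.55 = 28.81°;  2α = 57.62°
n_0 = (+0.9650, -0.2622)
n_1 = (+0.6987, +0.7155)
n_2 = (-0.2137, +0.9769)
n_3 = (-0.7688, +0.6395)
n_4 = (-0.9936, +0.1131)
n_5 = (-0.2550, -0.9669)
  (0,1): δ = 119.12°  ·
  (0,2): δ = 62.46°  ·
  (0,3): δ = 24.56°  ✓
  (0,4): δ = 8.71°  ✓
  (0,5): δ = 90.43°  ·
  (1,2): δ = 123.34°  ·
  (1,3): δ = 85.44°  ·
  (1,4): δ = 52.17°  ✓
  (1,5): δ = 29.54°  ✓
  (2,3): δ = 142.10°  ·
  (2,4): δ = 108.83°  ·
  (2,5): δ = 27.11°  ✓
  (3,4): δ = 146.74°  ·
  (3,5): δ = 65.02°  ·
  (4,5): δ = 98.28°  ·
antipodal pairs: 5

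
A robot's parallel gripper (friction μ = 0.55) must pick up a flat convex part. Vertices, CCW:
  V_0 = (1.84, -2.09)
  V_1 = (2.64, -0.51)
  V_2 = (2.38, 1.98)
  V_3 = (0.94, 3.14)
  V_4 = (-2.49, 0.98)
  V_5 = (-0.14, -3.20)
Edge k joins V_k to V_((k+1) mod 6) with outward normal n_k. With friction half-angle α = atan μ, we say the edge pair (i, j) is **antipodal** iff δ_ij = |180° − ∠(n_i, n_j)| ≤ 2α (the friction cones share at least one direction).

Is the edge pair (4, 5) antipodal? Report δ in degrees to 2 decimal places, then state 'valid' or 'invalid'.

δ = 90.07°, invalid

α = atan 0.55 = 28.81°;  2α = 57.62°
edge 4: e_4 = (+2.35, -4.18);  n_4 = (-0.8717, -0.4901)
edge 5: e_5 = (+1.98, +1.11);  n_5 = (+0.4890, -0.8723)
∠(n_4, n_5) = 89.93°
δ = |180° − 89.93°| = 90.07°
90.07° > 2α = 57.62°  →  invalid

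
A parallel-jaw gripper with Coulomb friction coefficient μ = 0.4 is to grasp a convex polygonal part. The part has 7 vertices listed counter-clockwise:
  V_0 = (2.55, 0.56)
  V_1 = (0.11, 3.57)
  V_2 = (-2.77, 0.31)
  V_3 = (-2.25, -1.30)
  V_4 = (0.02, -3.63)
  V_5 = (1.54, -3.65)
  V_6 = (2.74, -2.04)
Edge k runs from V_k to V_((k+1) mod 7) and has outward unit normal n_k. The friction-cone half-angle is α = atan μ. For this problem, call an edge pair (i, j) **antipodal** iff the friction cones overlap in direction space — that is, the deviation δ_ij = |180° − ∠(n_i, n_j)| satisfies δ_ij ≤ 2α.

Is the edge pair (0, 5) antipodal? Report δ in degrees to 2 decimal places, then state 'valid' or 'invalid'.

δ = 104.27°, invalid

α = atan 0.4 = 21.80°;  2α = 43.60°
edge 0: e_0 = (-2.44, +3.01);  n_0 = (+0.7768, +0.6297)
edge 5: e_5 = (+1.20, +1.61);  n_5 = (+0.8018, -0.5976)
∠(n_0, n_5) = 75.73°
δ = |180° − 75.73°| = 104.27°
104.27° > 2α = 43.60°  →  invalid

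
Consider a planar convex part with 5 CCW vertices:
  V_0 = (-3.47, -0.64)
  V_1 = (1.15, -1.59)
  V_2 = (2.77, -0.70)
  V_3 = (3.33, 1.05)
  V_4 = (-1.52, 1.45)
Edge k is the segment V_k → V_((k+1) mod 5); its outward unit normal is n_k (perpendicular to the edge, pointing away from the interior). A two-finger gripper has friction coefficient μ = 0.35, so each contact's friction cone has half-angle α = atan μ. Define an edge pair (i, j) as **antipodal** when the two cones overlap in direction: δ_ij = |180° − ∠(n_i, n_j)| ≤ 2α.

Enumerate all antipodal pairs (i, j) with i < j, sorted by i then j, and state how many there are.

count = 4; pairs: (0,3), (1,3), (1,4), (2,4)

α = atan 0.35 = 19.29°;  2α = 38.58°
n_0 = (-0.2014, -0.9795)
n_1 = (+0.4815, -0.8764)
n_2 = (+0.9524, -0.3048)
n_3 = (+0.0822, +0.9966)
n_4 = (-0.7312, +0.6822)
  (0,1): δ = 139.60°  ·
  (0,2): δ = 96.13°  ·
  (0,3): δ = 6.90°  ✓
  (0,4): δ = 58.60°  ·
  (1,2): δ = 136.53°  ·
  (1,3): δ = 33.50°  ✓
  (1,4): δ = 18.20°  ✓
  (2,3): δ = 76.97°  ·
  (2,4): δ = 25.27°  ✓
  (3,4): δ = 128.30°  ·
antipodal pairs: 4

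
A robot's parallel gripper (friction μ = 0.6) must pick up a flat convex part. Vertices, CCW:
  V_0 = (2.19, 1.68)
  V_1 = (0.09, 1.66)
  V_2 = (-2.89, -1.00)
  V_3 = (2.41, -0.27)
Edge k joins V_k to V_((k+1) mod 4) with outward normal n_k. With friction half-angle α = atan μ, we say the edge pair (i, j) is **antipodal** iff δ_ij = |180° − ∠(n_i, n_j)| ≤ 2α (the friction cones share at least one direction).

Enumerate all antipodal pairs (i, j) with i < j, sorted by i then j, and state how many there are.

α = atan 0.6 = 30.96°;  2α = 61.93°
n_0 = (-0.0095, +1.0000)
n_1 = (-0.6659, +0.7460)
n_2 = (+0.1364, -0.9906)
n_3 = (+0.9937, +0.1121)
  (0,1): δ = 138.79°  ·
  (0,2): δ = 7.30°  ✓
  (0,3): δ = 95.89°  ·
  (1,2): δ = 33.91°  ✓
  (1,3): δ = 54.68°  ✓
  (2,3): δ = 91.41°  ·
antipodal pairs: 3

count = 3; pairs: (0,2), (1,2), (1,3)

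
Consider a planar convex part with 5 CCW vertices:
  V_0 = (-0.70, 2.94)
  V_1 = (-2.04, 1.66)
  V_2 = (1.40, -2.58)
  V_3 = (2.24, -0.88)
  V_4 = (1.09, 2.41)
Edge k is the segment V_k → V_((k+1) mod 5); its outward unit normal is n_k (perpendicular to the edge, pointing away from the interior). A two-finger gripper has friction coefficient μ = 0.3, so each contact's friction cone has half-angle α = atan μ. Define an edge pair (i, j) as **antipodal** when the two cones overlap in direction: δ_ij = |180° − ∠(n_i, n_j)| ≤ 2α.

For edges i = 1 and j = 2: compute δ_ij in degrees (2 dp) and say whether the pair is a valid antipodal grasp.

δ = 65.35°, invalid

α = atan 0.3 = 16.70°;  2α = 33.40°
edge 1: e_1 = (+3.44, -4.24);  n_1 = (-0.7766, -0.6300)
edge 2: e_2 = (+0.84, +1.70);  n_2 = (+0.8965, -0.4430)
∠(n_1, n_2) = 114.65°
δ = |180° − 114.65°| = 65.35°
65.35° > 2α = 33.40°  →  invalid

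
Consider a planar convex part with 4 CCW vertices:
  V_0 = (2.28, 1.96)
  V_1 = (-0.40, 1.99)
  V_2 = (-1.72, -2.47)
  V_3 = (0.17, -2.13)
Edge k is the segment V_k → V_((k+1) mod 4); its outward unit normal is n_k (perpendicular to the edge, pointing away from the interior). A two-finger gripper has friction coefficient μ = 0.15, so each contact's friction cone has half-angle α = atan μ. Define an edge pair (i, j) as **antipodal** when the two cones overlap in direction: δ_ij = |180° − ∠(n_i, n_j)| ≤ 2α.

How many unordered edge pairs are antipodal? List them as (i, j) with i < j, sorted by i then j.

α = atan 0.15 = 8.53°;  2α = 17.06°
n_0 = (+0.0112, +0.9999)
n_1 = (-0.9589, +0.2838)
n_2 = (+0.1771, -0.9842)
n_3 = (+0.8887, -0.4585)
  (0,1): δ = 105.85°  ·
  (0,2): δ = 10.84°  ✓
  (0,3): δ = 63.35°  ·
  (1,2): δ = 63.32°  ·
  (1,3): δ = 10.80°  ✓
  (2,3): δ = 127.49°  ·
antipodal pairs: 2

count = 2; pairs: (0,2), (1,3)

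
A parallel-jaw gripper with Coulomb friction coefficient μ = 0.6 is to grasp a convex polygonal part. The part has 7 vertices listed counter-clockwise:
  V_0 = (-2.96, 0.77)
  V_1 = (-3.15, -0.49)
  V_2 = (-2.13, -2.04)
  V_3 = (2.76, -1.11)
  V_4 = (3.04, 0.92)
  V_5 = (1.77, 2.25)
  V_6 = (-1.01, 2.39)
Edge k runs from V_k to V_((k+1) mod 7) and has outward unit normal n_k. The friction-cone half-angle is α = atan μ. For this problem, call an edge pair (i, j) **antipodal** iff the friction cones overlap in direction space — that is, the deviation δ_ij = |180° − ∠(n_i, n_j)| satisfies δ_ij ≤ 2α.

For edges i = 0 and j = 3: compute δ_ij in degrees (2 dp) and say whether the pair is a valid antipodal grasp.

α = atan 0.6 = 30.96°;  2α = 61.93°
edge 0: e_0 = (-0.19, -1.26);  n_0 = (-0.9888, +0.1491)
edge 3: e_3 = (+0.28, +2.03);  n_3 = (+0.9906, -0.1366)
∠(n_0, n_3) = 179.28°
δ = |180° − 179.28°| = 0.72°
0.72° ≤ 2α = 61.93°  →  valid

δ = 0.72°, valid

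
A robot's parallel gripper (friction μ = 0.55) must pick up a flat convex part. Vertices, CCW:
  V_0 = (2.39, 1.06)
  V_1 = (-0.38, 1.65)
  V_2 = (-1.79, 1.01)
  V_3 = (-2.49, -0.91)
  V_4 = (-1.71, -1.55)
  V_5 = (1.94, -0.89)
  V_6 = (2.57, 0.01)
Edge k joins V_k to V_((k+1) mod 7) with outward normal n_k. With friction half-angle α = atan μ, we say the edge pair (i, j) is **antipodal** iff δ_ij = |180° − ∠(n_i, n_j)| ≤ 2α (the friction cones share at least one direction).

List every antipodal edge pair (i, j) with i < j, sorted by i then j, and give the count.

count = 7; pairs: (0,3), (0,4), (1,4), (1,5), (2,5), (2,6), (3,6)

α = atan 0.55 = 28.81°;  2α = 57.62°
n_0 = (+0.2083, +0.9781)
n_1 = (-0.4133, +0.9106)
n_2 = (-0.9395, +0.3425)
n_3 = (-0.6343, -0.7731)
n_4 = (+0.1779, -0.9840)
n_5 = (+0.8192, -0.5735)
n_6 = (+0.9856, +0.1690)
  (0,1): δ = 143.56°  ·
  (0,2): δ = 98.01°  ·
  (0,3): δ = 27.35°  ✓
  (0,4): δ = 22.27°  ✓
  (0,5): δ = 67.03°  ·
  (0,6): δ = 111.75°  ·
  (1,2): δ = 134.44°  ·
  (1,3): δ = 63.78°  ·
  (1,4): δ = 14.16°  ✓
  (1,5): δ = 30.59°  ✓
  (1,6): δ = 75.31°  ·
  (2,3): δ = 109.34°  ·
  (2,4): δ = 59.72°  ·
  (2,5): δ = 14.96°  ✓
  (2,6): δ = 29.76°  ✓
  (3,4): δ = 130.38°  ·
  (3,5): δ = 85.62°  ·
  (3,6): δ = 40.90°  ✓
  (4,5): δ = 135.24°  ·
  (4,6): δ = 90.52°  ·
  (5,6): δ = 135.28°  ·
antipodal pairs: 7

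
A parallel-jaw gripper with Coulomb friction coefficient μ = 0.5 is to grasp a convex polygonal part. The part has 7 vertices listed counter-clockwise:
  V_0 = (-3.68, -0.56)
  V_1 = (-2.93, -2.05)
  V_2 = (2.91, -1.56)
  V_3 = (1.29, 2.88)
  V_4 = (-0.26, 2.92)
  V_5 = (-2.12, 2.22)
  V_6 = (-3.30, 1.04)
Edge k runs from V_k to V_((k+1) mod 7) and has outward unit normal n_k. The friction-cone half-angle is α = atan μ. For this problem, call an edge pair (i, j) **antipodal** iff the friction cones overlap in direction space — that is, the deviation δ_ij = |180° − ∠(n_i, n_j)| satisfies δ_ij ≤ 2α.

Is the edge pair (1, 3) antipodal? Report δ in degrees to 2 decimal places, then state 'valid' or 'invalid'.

α = atan 0.5 = 26.57°;  2α = 53.13°
edge 1: e_1 = (+5.84, +0.49);  n_1 = (+0.0836, -0.9965)
edge 3: e_3 = (-1.55, +0.04);  n_3 = (+0.0258, +0.9997)
∠(n_1, n_3) = 173.73°
δ = |180° − 173.73°| = 6.27°
6.27° ≤ 2α = 53.13°  →  valid

δ = 6.27°, valid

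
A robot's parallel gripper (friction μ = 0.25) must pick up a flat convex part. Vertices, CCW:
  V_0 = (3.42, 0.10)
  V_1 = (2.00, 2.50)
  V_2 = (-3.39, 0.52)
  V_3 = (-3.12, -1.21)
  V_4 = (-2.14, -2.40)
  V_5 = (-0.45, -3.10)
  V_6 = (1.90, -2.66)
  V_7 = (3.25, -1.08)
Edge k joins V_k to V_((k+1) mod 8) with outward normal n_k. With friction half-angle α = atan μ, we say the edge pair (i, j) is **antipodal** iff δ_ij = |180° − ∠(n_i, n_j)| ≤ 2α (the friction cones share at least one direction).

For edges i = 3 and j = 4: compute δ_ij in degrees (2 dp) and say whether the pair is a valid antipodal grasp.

δ = 151.97°, invalid

α = atan 0.25 = 14.04°;  2α = 28.07°
edge 3: e_3 = (+0.98, -1.19);  n_3 = (-0.7719, -0.6357)
edge 4: e_4 = (+1.69, -0.70);  n_4 = (-0.3827, -0.9239)
∠(n_3, n_4) = 28.03°
δ = |180° − 28.03°| = 151.97°
151.97° > 2α = 28.07°  →  invalid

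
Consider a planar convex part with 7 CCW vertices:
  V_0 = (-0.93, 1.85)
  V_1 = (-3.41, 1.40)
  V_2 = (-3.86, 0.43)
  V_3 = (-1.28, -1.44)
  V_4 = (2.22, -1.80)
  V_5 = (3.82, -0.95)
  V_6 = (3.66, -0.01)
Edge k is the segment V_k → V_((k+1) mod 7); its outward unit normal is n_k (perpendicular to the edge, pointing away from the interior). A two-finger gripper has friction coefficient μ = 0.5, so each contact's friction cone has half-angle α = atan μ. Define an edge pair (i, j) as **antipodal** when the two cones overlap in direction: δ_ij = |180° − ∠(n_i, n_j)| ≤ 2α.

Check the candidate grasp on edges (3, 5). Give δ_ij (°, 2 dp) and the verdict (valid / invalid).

δ = 74.47°, invalid

α = atan 0.5 = 26.57°;  2α = 53.13°
edge 3: e_3 = (+3.50, -0.36);  n_3 = (-0.1023, -0.9948)
edge 5: e_5 = (-0.16, +0.94);  n_5 = (+0.9858, +0.1678)
∠(n_3, n_5) = 105.53°
δ = |180° − 105.53°| = 74.47°
74.47° > 2α = 53.13°  →  invalid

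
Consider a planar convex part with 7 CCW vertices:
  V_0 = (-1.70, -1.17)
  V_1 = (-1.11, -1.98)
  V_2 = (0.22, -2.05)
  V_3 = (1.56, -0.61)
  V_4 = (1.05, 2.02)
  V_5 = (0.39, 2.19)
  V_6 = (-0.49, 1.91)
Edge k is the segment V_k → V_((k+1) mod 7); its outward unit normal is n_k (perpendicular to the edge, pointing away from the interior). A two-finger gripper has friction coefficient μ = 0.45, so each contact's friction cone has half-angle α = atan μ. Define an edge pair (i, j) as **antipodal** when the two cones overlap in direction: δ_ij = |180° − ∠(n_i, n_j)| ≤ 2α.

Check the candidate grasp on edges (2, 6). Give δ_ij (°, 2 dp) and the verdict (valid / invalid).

δ = 21.49°, valid

α = atan 0.45 = 24.23°;  2α = 48.46°
edge 2: e_2 = (+1.34, +1.44);  n_2 = (+0.7321, -0.6812)
edge 6: e_6 = (-1.21, -3.08);  n_6 = (-0.9308, +0.3657)
∠(n_2, n_6) = 158.51°
δ = |180° − 158.51°| = 21.49°
21.49° ≤ 2α = 48.46°  →  valid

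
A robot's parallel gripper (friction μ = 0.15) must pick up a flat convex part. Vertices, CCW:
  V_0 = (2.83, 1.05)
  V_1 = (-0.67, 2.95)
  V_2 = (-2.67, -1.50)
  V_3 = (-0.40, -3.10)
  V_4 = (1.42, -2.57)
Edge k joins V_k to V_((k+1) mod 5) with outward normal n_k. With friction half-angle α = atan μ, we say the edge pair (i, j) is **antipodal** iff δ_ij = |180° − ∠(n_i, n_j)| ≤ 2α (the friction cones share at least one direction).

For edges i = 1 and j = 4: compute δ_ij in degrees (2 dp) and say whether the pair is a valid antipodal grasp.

δ = 2.92°, valid

α = atan 0.15 = 8.53°;  2α = 17.06°
edge 1: e_1 = (-2.00, -4.45);  n_1 = (-0.9121, +0.4099)
edge 4: e_4 = (+1.41, +3.62);  n_4 = (+0.9318, -0.3629)
∠(n_1, n_4) = 177.08°
δ = |180° − 177.08°| = 2.92°
2.92° ≤ 2α = 17.06°  →  valid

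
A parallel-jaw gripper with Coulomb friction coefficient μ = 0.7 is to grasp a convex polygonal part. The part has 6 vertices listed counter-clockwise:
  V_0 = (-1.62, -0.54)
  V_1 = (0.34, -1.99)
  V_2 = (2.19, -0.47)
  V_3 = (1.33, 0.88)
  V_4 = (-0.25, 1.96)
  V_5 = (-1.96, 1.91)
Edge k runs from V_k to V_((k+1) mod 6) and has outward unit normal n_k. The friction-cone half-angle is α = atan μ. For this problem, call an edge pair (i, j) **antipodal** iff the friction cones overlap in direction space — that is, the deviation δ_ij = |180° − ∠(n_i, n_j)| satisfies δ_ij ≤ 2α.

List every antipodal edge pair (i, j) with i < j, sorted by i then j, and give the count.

count = 7; pairs: (0,2), (0,3), (0,4), (1,4), (1,5), (2,5), (3,5)

α = atan 0.7 = 34.99°;  2α = 69.98°
n_0 = (-0.5947, -0.8039)
n_1 = (+0.6348, -0.7727)
n_2 = (+0.8434, +0.5373)
n_3 = (+0.5643, +0.8256)
n_4 = (-0.0292, +0.9996)
n_5 = (-0.9905, -0.1375)
  (0,1): δ = 104.10°  ·
  (0,2): δ = 21.01°  ✓
  (0,3): δ = 2.14°  ✓
  (0,4): δ = 38.17°  ✓
  (0,5): δ = 134.39°  ·
  (1,2): δ = 96.91°  ·
  (1,3): δ = 73.76°  ·
  (1,4): δ = 37.73°  ✓
  (1,5): δ = 58.49°  ✓
  (2,3): δ = 156.85°  ·
  (2,4): δ = 120.82°  ·
  (2,5): δ = 24.60°  ✓
  (3,4): δ = 143.97°  ·
  (3,5): δ = 47.74°  ✓
  (4,5): δ = 83.77°  ·
antipodal pairs: 7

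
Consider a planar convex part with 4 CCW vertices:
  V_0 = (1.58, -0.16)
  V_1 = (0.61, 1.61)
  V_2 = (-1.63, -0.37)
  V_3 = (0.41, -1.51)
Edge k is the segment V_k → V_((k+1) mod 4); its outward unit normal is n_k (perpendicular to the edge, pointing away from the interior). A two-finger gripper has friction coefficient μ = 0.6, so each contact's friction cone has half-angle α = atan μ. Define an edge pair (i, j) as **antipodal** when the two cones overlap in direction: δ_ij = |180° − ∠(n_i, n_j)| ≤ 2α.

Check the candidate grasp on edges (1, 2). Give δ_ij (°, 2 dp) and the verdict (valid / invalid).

δ = 70.67°, invalid

α = atan 0.6 = 30.96°;  2α = 61.93°
edge 1: e_1 = (-2.24, -1.98);  n_1 = (-0.6623, +0.7493)
edge 2: e_2 = (+2.04, -1.14);  n_2 = (-0.4878, -0.8729)
∠(n_1, n_2) = 109.33°
δ = |180° − 109.33°| = 70.67°
70.67° > 2α = 61.93°  →  invalid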